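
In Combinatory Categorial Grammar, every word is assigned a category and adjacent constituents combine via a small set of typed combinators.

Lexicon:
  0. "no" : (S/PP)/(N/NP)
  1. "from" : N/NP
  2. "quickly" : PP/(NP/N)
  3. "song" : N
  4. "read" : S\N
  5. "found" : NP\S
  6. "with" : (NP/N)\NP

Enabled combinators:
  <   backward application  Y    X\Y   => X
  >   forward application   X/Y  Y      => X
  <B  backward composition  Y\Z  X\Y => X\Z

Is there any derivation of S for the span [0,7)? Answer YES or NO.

[0,7] S   >
  [0,2] S/PP   >
    [0,1] "no" : (S/PP)/(N/NP)
    [1,2] "from" : N/NP
  [2,7] PP   >
    [2,3] "quickly" : PP/(NP/N)
    [3,7] NP/N   <
      [3,6] NP   <
        [3,4] "song" : N
        [4,6] NP\N   <B
          [4,5] "read" : S\N
          [5,6] "found" : NP\S
      [6,7] "with" : (NP/N)\NP

YES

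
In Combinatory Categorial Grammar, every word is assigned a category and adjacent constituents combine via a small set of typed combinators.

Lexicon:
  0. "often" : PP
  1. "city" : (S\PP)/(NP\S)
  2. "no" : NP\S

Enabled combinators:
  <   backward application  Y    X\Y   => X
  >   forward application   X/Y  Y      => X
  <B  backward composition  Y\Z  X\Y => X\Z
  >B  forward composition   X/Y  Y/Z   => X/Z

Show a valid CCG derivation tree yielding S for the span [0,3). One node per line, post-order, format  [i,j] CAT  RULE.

[0,3] S   <
  [0,1] "often" : PP
  [1,3] S\PP   >
    [1,2] "city" : (S\PP)/(NP\S)
    [2,3] "no" : NP\S

[0,1] PP  lex  "often"
[1,2] (S\PP)/(NP\S)  lex  "city"
[2,3] NP\S  lex  "no"
[1,3] S\PP  >  k=2
[0,3] S  <  k=1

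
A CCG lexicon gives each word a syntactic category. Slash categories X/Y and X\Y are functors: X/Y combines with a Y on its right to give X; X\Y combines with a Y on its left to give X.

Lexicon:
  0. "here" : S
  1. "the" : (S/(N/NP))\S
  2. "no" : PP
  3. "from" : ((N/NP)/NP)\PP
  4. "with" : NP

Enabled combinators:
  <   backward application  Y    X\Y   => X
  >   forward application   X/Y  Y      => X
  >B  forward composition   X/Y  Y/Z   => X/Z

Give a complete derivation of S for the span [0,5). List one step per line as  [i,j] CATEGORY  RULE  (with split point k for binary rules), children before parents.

[0,1] S  lex  "here"
[1,2] (S/(N/NP))\S  lex  "the"
[0,2] S/(N/NP)  <  k=1
[2,3] PP  lex  "no"
[3,4] ((N/NP)/NP)\PP  lex  "from"
[2,4] (N/NP)/NP  <  k=3
[4,5] NP  lex  "with"
[2,5] N/NP  >  k=4
[0,5] S  >  k=2

[0,5] S   >
  [0,2] S/(N/NP)   <
    [0,1] "here" : S
    [1,2] "the" : (S/(N/NP))\S
  [2,5] N/NP   >
    [2,4] (N/NP)/NP   <
      [2,3] "no" : PP
      [3,4] "from" : ((N/NP)/NP)\PP
    [4,5] "with" : NP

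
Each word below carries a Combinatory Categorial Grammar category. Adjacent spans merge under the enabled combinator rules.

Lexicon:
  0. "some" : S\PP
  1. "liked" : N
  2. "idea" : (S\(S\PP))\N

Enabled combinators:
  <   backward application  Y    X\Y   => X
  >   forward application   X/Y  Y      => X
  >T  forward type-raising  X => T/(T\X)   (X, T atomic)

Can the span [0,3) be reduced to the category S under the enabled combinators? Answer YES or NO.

[0,3] S   <
  [0,1] "some" : S\PP
  [1,3] S\(S\PP)   <
    [1,2] "liked" : N
    [2,3] "idea" : (S\(S\PP))\N

YES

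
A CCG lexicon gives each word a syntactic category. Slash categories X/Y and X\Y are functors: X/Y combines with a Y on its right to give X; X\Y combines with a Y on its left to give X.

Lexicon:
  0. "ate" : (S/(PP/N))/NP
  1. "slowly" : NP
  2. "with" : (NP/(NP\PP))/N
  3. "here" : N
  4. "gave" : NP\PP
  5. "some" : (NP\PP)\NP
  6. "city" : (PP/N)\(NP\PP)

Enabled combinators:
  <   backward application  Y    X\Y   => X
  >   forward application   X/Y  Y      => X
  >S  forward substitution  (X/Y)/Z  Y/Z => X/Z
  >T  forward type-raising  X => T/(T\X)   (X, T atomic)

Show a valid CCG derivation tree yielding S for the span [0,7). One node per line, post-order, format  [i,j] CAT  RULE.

[0,7] S   >
  [0,2] S/(PP/N)   >
    [0,1] "ate" : (S/(PP/N))/NP
    [1,2] "slowly" : NP
  [2,7] PP/N   <
    [2,6] NP\PP   <
      [2,5] NP   >
        [2,4] NP/(NP\PP)   >
          [2,3] "with" : (NP/(NP\PP))/N
          [3,4] "here" : N
        [4,5] "gave" : NP\PP
      [5,6] "some" : (NP\PP)\NP
    [6,7] "city" : (PP/N)\(NP\PP)

[0,1] (S/(PP/N))/NP  lex  "ate"
[1,2] NP  lex  "slowly"
[0,2] S/(PP/N)  >  k=1
[2,3] (NP/(NP\PP))/N  lex  "with"
[3,4] N  lex  "here"
[2,4] NP/(NP\PP)  >  k=3
[4,5] NP\PP  lex  "gave"
[2,5] NP  >  k=4
[5,6] (NP\PP)\NP  lex  "some"
[2,6] NP\PP  <  k=5
[6,7] (PP/N)\(NP\PP)  lex  "city"
[2,7] PP/N  <  k=6
[0,7] S  >  k=2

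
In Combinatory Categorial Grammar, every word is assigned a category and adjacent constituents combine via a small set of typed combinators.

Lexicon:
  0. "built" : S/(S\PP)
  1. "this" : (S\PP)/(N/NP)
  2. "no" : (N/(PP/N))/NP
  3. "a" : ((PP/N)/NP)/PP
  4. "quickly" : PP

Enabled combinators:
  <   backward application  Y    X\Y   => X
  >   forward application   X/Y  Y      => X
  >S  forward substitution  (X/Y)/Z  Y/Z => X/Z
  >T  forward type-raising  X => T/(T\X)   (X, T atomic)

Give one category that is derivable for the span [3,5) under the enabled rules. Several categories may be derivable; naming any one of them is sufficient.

(PP/N)/NP

[0,5] S   >
  [0,1] "built" : S/(S\PP)
  [1,5] S\PP   >
    [1,2] "this" : (S\PP)/(N/NP)
    [2,5] N/NP   >S
      [2,3] "no" : (N/(PP/N))/NP
      [3,5] (PP/N)/NP   >
        [3,4] "a" : ((PP/N)/NP)/PP
        [4,5] "quickly" : PP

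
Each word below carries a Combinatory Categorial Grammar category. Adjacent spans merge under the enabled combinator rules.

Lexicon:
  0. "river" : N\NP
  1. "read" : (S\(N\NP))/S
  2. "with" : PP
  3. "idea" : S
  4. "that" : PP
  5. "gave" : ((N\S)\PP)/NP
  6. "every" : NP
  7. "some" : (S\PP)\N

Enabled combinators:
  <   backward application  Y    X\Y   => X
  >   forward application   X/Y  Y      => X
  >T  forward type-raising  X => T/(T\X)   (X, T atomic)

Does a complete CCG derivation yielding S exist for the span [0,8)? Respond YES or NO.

YES

[0,8] S   <
  [0,1] "river" : N\NP
  [1,8] S\(N\NP)   >
    [1,2] "read" : (S\(N\NP))/S
    [2,8] S   <
      [2,3] "with" : PP
      [3,8] S\PP   <
        [3,7] N   <
          [3,4] "idea" : S
          [4,7] N\S   <
            [4,5] "that" : PP
            [5,7] (N\S)\PP   >
              [5,6] "gave" : ((N\S)\PP)/NP
              [6,7] "every" : NP
        [7,8] "some" : (S\PP)\N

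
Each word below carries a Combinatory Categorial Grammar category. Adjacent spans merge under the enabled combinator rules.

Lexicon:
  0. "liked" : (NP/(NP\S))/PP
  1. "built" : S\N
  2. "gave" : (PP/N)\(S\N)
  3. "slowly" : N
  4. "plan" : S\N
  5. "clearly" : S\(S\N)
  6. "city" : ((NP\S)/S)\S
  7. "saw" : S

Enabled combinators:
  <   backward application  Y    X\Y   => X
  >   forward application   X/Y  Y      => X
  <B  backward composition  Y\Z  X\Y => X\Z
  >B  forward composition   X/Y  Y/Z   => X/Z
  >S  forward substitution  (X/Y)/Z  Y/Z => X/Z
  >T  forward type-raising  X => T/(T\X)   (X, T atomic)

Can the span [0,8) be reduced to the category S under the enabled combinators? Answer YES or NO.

NO

(NP/(NP\S))/PP S\N (PP/N)\(S\N) N S\N S\(S\N) ((NP\S)/S)\S S
CKY chart[0,8] = {N/(N\NP), NP, NP/(NP\NP), NP/(S\S), PP/(PP\NP), S/(S\NP)}; S ∉ chart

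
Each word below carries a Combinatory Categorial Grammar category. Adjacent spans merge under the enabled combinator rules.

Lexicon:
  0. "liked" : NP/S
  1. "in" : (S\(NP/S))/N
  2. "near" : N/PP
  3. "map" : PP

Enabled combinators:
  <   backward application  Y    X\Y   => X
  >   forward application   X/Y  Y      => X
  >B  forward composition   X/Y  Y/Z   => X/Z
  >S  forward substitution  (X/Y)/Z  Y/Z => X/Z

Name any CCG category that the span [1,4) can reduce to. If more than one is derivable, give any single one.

S\(NP/S)

[0,4] S   <
  [0,1] "liked" : NP/S
  [1,4] S\(NP/S)   >
    [1,2] "in" : (S\(NP/S))/N
    [2,4] N   >
      [2,3] "near" : N/PP
      [3,4] "map" : PP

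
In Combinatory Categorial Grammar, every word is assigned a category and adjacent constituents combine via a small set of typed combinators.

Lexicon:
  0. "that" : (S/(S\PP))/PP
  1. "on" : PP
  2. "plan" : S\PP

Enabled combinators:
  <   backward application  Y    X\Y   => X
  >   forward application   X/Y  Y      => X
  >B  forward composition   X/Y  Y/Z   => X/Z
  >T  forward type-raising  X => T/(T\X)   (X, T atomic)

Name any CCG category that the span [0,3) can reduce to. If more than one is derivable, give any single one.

S

[0,3] S   >
  [0,2] S/(S\PP)   >
    [0,1] "that" : (S/(S\PP))/PP
    [1,2] "on" : PP
  [2,3] "plan" : S\PP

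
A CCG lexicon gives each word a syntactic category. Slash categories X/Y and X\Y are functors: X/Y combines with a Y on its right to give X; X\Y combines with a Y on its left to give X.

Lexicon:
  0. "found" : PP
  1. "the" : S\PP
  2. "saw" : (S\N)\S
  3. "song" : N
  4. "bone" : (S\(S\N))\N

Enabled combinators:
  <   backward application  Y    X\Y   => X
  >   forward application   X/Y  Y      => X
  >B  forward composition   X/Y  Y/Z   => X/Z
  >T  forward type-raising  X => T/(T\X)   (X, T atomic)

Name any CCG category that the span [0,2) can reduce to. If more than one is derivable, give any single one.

[0,5] S   <
  [0,3] S\N   <
    [0,2] S   <
      [0,1] "found" : PP
      [1,2] "the" : S\PP
    [2,3] "saw" : (S\N)\S
  [3,5] S\(S\N)   <
    [3,4] "song" : N
    [4,5] "bone" : (S\(S\N))\N

S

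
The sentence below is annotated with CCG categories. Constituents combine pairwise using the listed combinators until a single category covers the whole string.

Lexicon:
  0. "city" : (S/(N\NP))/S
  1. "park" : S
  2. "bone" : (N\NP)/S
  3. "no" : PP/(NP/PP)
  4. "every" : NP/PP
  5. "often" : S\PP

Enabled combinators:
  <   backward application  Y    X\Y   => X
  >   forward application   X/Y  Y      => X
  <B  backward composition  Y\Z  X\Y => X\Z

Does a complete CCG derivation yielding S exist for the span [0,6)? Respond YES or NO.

YES

[0,6] S   >
  [0,2] S/(N\NP)   >
    [0,1] "city" : (S/(N\NP))/S
    [1,2] "park" : S
  [2,6] N\NP   >
    [2,3] "bone" : (N\NP)/S
    [3,6] S   <
      [3,5] PP   >
        [3,4] "no" : PP/(NP/PP)
        [4,5] "every" : NP/PP
      [5,6] "often" : S\PP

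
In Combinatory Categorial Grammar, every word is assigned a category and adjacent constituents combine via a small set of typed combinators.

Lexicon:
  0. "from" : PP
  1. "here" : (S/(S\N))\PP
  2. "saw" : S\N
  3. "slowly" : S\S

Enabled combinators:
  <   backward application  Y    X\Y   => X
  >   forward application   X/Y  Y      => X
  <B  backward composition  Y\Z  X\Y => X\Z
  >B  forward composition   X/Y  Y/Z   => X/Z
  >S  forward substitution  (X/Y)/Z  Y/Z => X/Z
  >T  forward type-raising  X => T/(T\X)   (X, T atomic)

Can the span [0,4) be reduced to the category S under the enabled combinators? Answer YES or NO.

YES

[0,4] S   >
  [0,2] S/(S\N)   <
    [0,1] "from" : PP
    [1,2] "here" : (S/(S\N))\PP
  [2,4] S\N   <B
    [2,3] "saw" : S\N
    [3,4] "slowly" : S\S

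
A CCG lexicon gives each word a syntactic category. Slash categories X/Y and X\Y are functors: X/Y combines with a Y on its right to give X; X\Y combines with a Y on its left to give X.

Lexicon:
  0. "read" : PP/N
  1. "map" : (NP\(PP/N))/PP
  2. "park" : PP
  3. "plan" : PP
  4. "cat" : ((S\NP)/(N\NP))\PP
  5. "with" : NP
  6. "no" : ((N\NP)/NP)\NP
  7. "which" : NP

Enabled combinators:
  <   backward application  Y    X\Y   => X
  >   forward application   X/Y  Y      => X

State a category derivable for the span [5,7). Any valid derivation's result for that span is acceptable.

[0,8] S   <
  [0,3] NP   <
    [0,1] "read" : PP/N
    [1,3] NP\(PP/N)   >
      [1,2] "map" : (NP\(PP/N))/PP
      [2,3] "park" : PP
  [3,8] S\NP   >
    [3,5] (S\NP)/(N\NP)   <
      [3,4] "plan" : PP
      [4,5] "cat" : ((S\NP)/(N\NP))\PP
    [5,8] N\NP   >
      [5,7] (N\NP)/NP   <
        [5,6] "with" : NP
        [6,7] "no" : ((N\NP)/NP)\NP
      [7,8] "which" : NP

(N\NP)/NP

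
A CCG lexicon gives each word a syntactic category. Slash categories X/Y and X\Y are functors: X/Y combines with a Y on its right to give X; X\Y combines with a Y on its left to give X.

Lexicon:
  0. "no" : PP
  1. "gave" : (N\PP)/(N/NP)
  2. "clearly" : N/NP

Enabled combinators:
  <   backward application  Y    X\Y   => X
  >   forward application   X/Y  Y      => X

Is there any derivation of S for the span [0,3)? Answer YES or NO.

NO

PP (N\PP)/(N/NP) N/NP
CKY chart[0,3] = {N}; S ∉ chart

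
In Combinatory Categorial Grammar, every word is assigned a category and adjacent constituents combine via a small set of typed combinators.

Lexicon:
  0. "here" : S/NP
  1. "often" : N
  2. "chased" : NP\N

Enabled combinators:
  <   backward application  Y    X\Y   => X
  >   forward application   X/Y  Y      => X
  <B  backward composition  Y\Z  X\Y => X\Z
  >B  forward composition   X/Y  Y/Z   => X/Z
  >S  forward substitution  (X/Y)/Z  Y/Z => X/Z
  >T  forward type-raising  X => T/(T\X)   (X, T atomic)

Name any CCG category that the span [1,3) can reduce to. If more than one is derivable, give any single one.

[0,3] S   >
  [0,1] "here" : S/NP
  [1,3] NP   <
    [1,2] "often" : N
    [2,3] "chased" : NP\N

NP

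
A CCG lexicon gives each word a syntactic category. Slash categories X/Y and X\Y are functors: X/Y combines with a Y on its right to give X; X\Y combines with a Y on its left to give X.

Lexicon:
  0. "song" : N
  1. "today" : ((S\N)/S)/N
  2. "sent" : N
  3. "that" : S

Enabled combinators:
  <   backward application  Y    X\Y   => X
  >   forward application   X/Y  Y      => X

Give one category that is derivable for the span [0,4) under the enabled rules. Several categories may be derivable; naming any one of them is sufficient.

S

[0,4] S   <
  [0,1] "song" : N
  [1,4] S\N   >
    [1,3] (S\N)/S   >
      [1,2] "today" : ((S\N)/S)/N
      [2,3] "sent" : N
    [3,4] "that" : S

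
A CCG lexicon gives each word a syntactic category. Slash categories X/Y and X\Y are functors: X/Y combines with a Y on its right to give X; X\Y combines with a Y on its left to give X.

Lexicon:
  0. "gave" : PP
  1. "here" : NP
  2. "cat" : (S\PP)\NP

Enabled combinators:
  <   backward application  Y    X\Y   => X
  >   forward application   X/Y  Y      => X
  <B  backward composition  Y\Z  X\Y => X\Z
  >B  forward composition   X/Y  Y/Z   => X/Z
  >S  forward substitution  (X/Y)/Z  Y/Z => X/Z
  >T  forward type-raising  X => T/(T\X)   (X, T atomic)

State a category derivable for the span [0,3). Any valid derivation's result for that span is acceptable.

S

[0,3] S   <
  [0,1] "gave" : PP
  [1,3] S\PP   <
    [1,2] "here" : NP
    [2,3] "cat" : (S\PP)\NP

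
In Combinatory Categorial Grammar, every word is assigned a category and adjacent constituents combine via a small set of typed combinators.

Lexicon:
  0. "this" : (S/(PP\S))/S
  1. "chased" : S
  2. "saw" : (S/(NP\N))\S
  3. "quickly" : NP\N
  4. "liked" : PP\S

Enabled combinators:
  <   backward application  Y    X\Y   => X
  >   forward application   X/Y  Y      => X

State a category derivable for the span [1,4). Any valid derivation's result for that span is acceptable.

[0,5] S   >
  [0,4] S/(PP\S)   >
    [0,1] "this" : (S/(PP\S))/S
    [1,4] S   >
      [1,3] S/(NP\N)   <
        [1,2] "chased" : S
        [2,3] "saw" : (S/(NP\N))\S
      [3,4] "quickly" : NP\N
  [4,5] "liked" : PP\S

S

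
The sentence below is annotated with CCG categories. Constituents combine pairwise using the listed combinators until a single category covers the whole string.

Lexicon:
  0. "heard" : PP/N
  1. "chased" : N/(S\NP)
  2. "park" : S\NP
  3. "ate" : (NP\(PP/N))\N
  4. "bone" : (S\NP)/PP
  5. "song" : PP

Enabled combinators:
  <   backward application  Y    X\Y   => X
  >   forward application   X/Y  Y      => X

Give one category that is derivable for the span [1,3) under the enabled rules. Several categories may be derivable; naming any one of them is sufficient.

N

[0,6] S   <
  [0,4] NP   <
    [0,1] "heard" : PP/N
    [1,4] NP\(PP/N)   <
      [1,3] N   >
        [1,2] "chased" : N/(S\NP)
        [2,3] "park" : S\NP
      [3,4] "ate" : (NP\(PP/N))\N
  [4,6] S\NP   >
    [4,5] "bone" : (S\NP)/PP
    [5,6] "song" : PP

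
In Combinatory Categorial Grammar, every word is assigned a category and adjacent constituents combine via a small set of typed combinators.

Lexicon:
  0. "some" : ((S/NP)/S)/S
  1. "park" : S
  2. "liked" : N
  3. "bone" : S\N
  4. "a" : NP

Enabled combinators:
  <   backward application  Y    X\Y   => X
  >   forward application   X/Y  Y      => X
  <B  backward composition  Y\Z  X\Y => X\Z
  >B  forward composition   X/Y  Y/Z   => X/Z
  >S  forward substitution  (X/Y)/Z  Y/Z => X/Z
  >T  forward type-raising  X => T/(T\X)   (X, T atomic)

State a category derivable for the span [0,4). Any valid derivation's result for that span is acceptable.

S/NP

[0,5] S   >
  [0,4] S/NP   >
    [0,2] (S/NP)/S   >
      [0,1] "some" : ((S/NP)/S)/S
      [1,2] "park" : S
    [2,4] S   <
      [2,3] "liked" : N
      [3,4] "bone" : S\N
  [4,5] "a" : NP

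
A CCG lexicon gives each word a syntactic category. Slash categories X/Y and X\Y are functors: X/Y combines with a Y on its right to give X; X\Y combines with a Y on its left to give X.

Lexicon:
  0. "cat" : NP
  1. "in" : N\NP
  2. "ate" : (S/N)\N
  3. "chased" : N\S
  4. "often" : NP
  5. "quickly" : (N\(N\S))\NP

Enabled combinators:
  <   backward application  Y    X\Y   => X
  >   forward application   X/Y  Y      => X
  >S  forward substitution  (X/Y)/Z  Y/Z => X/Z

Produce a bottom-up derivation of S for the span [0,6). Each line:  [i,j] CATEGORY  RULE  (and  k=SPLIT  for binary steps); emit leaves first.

[0,1] NP  lex  "cat"
[1,2] N\NP  lex  "in"
[0,2] N  <  k=1
[2,3] (S/N)\N  lex  "ate"
[0,3] S/N  <  k=2
[3,4] N\S  lex  "chased"
[4,5] NP  lex  "often"
[5,6] (N\(N\S))\NP  lex  "quickly"
[4,6] N\(N\S)  <  k=5
[3,6] N  <  k=4
[0,6] S  >  k=3

[0,6] S   >
  [0,3] S/N   <
    [0,2] N   <
      [0,1] "cat" : NP
      [1,2] "in" : N\NP
    [2,3] "ate" : (S/N)\N
  [3,6] N   <
    [3,4] "chased" : N\S
    [4,6] N\(N\S)   <
      [4,5] "often" : NP
      [5,6] "quickly" : (N\(N\S))\NP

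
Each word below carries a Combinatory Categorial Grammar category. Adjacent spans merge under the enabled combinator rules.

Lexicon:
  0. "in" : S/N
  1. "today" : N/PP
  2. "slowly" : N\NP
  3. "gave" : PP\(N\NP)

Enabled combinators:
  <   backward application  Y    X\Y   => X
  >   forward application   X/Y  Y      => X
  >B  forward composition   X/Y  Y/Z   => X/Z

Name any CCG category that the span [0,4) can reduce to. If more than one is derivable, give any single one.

[0,4] S   >
  [0,1] "in" : S/N
  [1,4] N   >
    [1,2] "today" : N/PP
    [2,4] PP   <
      [2,3] "slowly" : N\NP
      [3,4] "gave" : PP\(N\NP)

S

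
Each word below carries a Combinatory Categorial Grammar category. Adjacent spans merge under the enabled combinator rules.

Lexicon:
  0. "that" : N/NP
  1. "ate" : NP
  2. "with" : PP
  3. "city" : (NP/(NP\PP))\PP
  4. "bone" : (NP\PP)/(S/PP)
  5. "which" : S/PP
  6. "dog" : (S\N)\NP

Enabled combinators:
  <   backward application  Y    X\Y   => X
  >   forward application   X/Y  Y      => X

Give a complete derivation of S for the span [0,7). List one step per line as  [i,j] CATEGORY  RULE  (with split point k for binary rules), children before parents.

[0,1] N/NP  lex  "that"
[1,2] NP  lex  "ate"
[0,2] N  >  k=1
[2,3] PP  lex  "with"
[3,4] (NP/(NP\PP))\PP  lex  "city"
[2,4] NP/(NP\PP)  <  k=3
[4,5] (NP\PP)/(S/PP)  lex  "bone"
[5,6] S/PP  lex  "which"
[4,6] NP\PP  >  k=5
[2,6] NP  >  k=4
[6,7] (S\N)\NP  lex  "dog"
[2,7] S\N  <  k=6
[0,7] S  <  k=2

[0,7] S   <
  [0,2] N   >
    [0,1] "that" : N/NP
    [1,2] "ate" : NP
  [2,7] S\N   <
    [2,6] NP   >
      [2,4] NP/(NP\PP)   <
        [2,3] "with" : PP
        [3,4] "city" : (NP/(NP\PP))\PP
      [4,6] NP\PP   >
        [4,5] "bone" : (NP\PP)/(S/PP)
        [5,6] "which" : S/PP
    [6,7] "dog" : (S\N)\NP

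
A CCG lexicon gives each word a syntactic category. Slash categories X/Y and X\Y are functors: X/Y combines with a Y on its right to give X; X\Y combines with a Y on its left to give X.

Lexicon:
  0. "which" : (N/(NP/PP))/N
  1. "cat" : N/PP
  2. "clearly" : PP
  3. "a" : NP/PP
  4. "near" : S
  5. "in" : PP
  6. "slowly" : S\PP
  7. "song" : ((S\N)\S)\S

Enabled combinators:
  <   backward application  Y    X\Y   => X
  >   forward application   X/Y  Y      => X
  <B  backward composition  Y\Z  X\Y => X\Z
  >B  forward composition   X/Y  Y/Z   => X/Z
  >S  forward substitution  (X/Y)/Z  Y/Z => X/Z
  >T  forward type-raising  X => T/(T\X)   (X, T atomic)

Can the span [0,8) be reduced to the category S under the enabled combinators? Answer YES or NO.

[0,8] S   <
  [0,4] N   >
    [0,3] N/(NP/PP)   >
      [0,1] "which" : (N/(NP/PP))/N
      [1,3] N   >
        [1,2] "cat" : N/PP
        [2,3] "clearly" : PP
    [3,4] "a" : NP/PP
  [4,8] S\N   <
    [4,5] "near" : S
    [5,8] (S\N)\S   <
      [5,7] S   >
        [5,6] S/(S\PP)   >T
          [5,6] "in" : PP
        [6,7] "slowly" : S\PP
      [7,8] "song" : ((S\N)\S)\S

YES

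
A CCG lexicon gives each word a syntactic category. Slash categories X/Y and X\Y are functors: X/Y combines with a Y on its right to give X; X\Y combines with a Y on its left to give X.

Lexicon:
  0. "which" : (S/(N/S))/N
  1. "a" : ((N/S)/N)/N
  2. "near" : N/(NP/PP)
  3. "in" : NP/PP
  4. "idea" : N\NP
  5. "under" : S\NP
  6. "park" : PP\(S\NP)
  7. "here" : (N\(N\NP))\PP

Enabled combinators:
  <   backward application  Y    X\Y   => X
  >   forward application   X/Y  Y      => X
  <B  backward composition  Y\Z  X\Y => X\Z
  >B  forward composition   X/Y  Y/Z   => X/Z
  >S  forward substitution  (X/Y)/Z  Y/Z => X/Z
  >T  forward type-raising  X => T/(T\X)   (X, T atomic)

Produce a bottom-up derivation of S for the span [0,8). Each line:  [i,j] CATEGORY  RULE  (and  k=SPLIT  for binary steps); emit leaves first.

[0,1] (S/(N/S))/N  lex  "which"
[1,2] ((N/S)/N)/N  lex  "a"
[2,3] N/(NP/PP)  lex  "near"
[3,4] NP/PP  lex  "in"
[2,4] N  >  k=3
[1,4] (N/S)/N  >  k=2
[0,4] S/N  >S  k=1
[4,5] N\NP  lex  "idea"
[5,6] S\NP  lex  "under"
[6,7] PP\(S\NP)  lex  "park"
[5,7] PP  <  k=6
[7,8] (N\(N\NP))\PP  lex  "here"
[5,8] N\(N\NP)  <  k=7
[4,8] N  <  k=5
[0,8] S  >  k=4

[0,8] S   >
  [0,4] S/N   >S
    [0,1] "which" : (S/(N/S))/N
    [1,4] (N/S)/N   >
      [1,2] "a" : ((N/S)/N)/N
      [2,4] N   >
        [2,3] "near" : N/(NP/PP)
        [3,4] "in" : NP/PP
  [4,8] N   <
    [4,5] "idea" : N\NP
    [5,8] N\(N\NP)   <
      [5,7] PP   <
        [5,6] "under" : S\NP
        [6,7] "park" : PP\(S\NP)
      [7,8] "here" : (N\(N\NP))\PP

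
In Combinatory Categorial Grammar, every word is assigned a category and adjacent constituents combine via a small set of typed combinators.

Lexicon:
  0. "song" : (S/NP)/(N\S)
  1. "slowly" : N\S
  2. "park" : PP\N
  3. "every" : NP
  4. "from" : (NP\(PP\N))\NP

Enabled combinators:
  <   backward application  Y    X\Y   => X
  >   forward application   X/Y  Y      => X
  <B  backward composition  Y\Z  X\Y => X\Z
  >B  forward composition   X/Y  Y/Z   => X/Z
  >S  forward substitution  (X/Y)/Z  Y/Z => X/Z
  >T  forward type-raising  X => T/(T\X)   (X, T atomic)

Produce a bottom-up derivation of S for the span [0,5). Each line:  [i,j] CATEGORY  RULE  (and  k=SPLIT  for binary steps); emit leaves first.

[0,1] (S/NP)/(N\S)  lex  "song"
[1,2] N\S  lex  "slowly"
[0,2] S/NP  >  k=1
[2,3] PP\N  lex  "park"
[3,4] NP  lex  "every"
[4,5] (NP\(PP\N))\NP  lex  "from"
[3,5] NP\(PP\N)  <  k=4
[2,5] NP  <  k=3
[0,5] S  >  k=2

[0,5] S   >
  [0,2] S/NP   >
    [0,1] "song" : (S/NP)/(N\S)
    [1,2] "slowly" : N\S
  [2,5] NP   <
    [2,3] "park" : PP\N
    [3,5] NP\(PP\N)   <
      [3,4] "every" : NP
      [4,5] "from" : (NP\(PP\N))\NP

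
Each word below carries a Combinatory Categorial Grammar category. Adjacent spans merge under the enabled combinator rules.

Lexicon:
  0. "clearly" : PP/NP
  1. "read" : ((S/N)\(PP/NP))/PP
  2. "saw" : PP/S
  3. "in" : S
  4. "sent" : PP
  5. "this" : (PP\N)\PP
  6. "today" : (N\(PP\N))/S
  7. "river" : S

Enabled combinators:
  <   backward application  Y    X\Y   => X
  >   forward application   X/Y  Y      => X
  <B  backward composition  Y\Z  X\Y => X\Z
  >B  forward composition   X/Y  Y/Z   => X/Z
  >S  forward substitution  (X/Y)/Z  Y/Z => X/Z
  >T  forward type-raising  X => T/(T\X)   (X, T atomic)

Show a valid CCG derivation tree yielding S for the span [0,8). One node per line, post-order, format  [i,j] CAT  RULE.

[0,8] S   >
  [0,4] S/N   <
    [0,1] "clearly" : PP/NP
    [1,4] (S/N)\(PP/NP)   >
      [1,2] "read" : ((S/N)\(PP/NP))/PP
      [2,4] PP   >
        [2,3] "saw" : PP/S
        [3,4] "in" : S
  [4,8] N   <
    [4,5] "sent" : PP
    [5,8] N\PP   <B
      [5,6] "this" : (PP\N)\PP
      [6,8] N\(PP\N)   >
        [6,7] "today" : (N\(PP\N))/S
        [7,8] "river" : S

[0,1] PP/NP  lex  "clearly"
[1,2] ((S/N)\(PP/NP))/PP  lex  "read"
[2,3] PP/S  lex  "saw"
[3,4] S  lex  "in"
[2,4] PP  >  k=3
[1,4] (S/N)\(PP/NP)  >  k=2
[0,4] S/N  <  k=1
[4,5] PP  lex  "sent"
[5,6] (PP\N)\PP  lex  "this"
[6,7] (N\(PP\N))/S  lex  "today"
[7,8] S  lex  "river"
[6,8] N\(PP\N)  >  k=7
[5,8] N\PP  <B  k=6
[4,8] N  <  k=5
[0,8] S  >  k=4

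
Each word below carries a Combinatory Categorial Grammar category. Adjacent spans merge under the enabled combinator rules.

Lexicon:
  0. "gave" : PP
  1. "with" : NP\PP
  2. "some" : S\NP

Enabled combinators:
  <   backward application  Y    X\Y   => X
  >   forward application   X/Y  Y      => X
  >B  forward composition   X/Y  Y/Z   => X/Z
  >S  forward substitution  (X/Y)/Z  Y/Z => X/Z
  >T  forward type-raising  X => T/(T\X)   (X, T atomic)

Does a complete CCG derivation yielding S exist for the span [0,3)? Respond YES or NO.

[0,3] S   <
  [0,2] NP   >
    [0,1] NP/(NP\PP)   >T
      [0,1] "gave" : PP
    [1,2] "with" : NP\PP
  [2,3] "some" : S\NP

YES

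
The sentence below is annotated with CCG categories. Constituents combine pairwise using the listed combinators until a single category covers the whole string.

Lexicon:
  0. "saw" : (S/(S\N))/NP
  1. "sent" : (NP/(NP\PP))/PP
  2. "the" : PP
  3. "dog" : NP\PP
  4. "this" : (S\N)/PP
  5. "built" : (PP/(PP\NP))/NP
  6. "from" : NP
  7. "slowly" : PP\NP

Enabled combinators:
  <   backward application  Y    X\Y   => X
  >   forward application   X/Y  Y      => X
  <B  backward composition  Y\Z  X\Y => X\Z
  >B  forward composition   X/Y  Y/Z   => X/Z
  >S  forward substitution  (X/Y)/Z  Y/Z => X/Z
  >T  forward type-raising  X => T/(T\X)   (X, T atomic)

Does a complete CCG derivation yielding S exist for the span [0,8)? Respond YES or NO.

YES

[0,8] S   >
  [0,4] S/(S\N)   >
    [0,1] "saw" : (S/(S\N))/NP
    [1,4] NP   >
      [1,3] NP/(NP\PP)   >
        [1,2] "sent" : (NP/(NP\PP))/PP
        [2,3] "the" : PP
      [3,4] "dog" : NP\PP
  [4,8] S\N   >
    [4,5] "this" : (S\N)/PP
    [5,8] PP   >
      [5,7] PP/(PP\NP)   >
        [5,6] "built" : (PP/(PP\NP))/NP
        [6,7] "from" : NP
      [7,8] "slowly" : PP\NP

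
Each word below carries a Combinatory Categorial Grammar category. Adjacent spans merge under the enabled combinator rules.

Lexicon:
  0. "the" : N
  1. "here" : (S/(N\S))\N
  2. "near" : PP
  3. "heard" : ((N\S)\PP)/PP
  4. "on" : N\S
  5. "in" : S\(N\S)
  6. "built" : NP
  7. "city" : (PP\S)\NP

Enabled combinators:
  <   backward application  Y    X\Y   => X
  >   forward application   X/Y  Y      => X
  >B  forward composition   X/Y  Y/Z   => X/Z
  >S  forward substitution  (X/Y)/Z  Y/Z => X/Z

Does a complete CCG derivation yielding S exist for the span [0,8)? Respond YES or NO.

[0,8] S   >
  [0,2] S/(N\S)   <
    [0,1] "the" : N
    [1,2] "here" : (S/(N\S))\N
  [2,8] N\S   <
    [2,3] "near" : PP
    [3,8] (N\S)\PP   >
      [3,4] "heard" : ((N\S)\PP)/PP
      [4,8] PP   <
        [4,6] S   <
          [4,5] "on" : N\S
          [5,6] "in" : S\(N\S)
        [6,8] PP\S   <
          [6,7] "built" : NP
          [7,8] "city" : (PP\S)\NP

YES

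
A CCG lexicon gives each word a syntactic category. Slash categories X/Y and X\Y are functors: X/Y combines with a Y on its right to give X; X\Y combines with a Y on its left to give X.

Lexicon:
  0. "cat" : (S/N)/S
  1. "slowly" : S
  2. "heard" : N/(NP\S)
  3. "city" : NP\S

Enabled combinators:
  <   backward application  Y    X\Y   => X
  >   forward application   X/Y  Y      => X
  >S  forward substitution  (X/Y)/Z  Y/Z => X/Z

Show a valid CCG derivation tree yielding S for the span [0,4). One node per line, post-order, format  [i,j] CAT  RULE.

[0,4] S   >
  [0,2] S/N   >
    [0,1] "cat" : (S/N)/S
    [1,2] "slowly" : S
  [2,4] N   >
    [2,3] "heard" : N/(NP\S)
    [3,4] "city" : NP\S

[0,1] (S/N)/S  lex  "cat"
[1,2] S  lex  "slowly"
[0,2] S/N  >  k=1
[2,3] N/(NP\S)  lex  "heard"
[3,4] NP\S  lex  "city"
[2,4] N  >  k=3
[0,4] S  >  k=2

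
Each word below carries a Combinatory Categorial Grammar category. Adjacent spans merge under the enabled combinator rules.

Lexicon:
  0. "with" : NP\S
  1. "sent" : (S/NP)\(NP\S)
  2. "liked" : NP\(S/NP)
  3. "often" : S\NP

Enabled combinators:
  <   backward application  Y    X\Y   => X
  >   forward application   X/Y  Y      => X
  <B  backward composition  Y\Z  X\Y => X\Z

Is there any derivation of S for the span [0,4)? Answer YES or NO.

YES

[0,4] S   <
  [0,3] NP   <
    [0,2] S/NP   <
      [0,1] "with" : NP\S
      [1,2] "sent" : (S/NP)\(NP\S)
    [2,3] "liked" : NP\(S/NP)
  [3,4] "often" : S\NP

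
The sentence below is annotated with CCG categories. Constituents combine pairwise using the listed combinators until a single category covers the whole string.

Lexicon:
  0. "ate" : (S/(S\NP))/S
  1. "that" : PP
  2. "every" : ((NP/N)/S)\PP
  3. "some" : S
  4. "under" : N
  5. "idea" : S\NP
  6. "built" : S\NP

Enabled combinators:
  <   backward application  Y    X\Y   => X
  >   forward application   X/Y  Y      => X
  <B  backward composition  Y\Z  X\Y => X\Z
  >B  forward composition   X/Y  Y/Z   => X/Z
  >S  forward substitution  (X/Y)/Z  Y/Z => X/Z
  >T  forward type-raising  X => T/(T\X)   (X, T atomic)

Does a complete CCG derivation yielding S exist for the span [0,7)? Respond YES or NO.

[0,7] S   >
  [0,6] S/(S\NP)   >
    [0,1] "ate" : (S/(S\NP))/S
    [1,6] S   <
      [1,5] NP   >
        [1,4] NP/N   >
          [1,3] (NP/N)/S   <
            [1,2] "that" : PP
            [2,3] "every" : ((NP/N)/S)\PP
          [3,4] "some" : S
        [4,5] "under" : N
      [5,6] "idea" : S\NP
  [6,7] "built" : S\NP

YES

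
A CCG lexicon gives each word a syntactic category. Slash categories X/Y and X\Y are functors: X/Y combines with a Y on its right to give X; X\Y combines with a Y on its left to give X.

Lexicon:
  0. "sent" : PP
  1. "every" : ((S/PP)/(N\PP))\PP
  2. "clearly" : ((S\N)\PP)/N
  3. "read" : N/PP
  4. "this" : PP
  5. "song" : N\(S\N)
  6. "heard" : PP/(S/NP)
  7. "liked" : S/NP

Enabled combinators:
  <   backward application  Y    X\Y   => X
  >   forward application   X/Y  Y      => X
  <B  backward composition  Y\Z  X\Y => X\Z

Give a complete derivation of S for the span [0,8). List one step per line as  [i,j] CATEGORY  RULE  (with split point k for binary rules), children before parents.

[0,1] PP  lex  "sent"
[1,2] ((S/PP)/(N\PP))\PP  lex  "every"
[0,2] (S/PP)/(N\PP)  <  k=1
[2,3] ((S\N)\PP)/N  lex  "clearly"
[3,4] N/PP  lex  "read"
[4,5] PP  lex  "this"
[3,5] N  >  k=4
[2,5] (S\N)\PP  >  k=3
[5,6] N\(S\N)  lex  "song"
[2,6] N\PP  <B  k=5
[0,6] S/PP  >  k=2
[6,7] PP/(S/NP)  lex  "heard"
[7,8] S/NP  lex  "liked"
[6,8] PP  >  k=7
[0,8] S  >  k=6

[0,8] S   >
  [0,6] S/PP   >
    [0,2] (S/PP)/(N\PP)   <
      [0,1] "sent" : PP
      [1,2] "every" : ((S/PP)/(N\PP))\PP
    [2,6] N\PP   <B
      [2,5] (S\N)\PP   >
        [2,3] "clearly" : ((S\N)\PP)/N
        [3,5] N   >
          [3,4] "read" : N/PP
          [4,5] "this" : PP
      [5,6] "song" : N\(S\N)
  [6,8] PP   >
    [6,7] "heard" : PP/(S/NP)
    [7,8] "liked" : S/NP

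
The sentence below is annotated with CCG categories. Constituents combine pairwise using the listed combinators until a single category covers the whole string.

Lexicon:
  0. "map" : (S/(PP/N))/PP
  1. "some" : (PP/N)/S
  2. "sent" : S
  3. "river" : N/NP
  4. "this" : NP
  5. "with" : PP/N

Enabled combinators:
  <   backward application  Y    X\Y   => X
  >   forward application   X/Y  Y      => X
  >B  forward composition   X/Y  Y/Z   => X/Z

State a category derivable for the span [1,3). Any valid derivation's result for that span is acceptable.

PP/N

[0,6] S   >
  [0,5] S/(PP/N)   >
    [0,1] "map" : (S/(PP/N))/PP
    [1,5] PP   >
      [1,3] PP/N   >
        [1,2] "some" : (PP/N)/S
        [2,3] "sent" : S
      [3,5] N   >
        [3,4] "river" : N/NP
        [4,5] "this" : NP
  [5,6] "with" : PP/N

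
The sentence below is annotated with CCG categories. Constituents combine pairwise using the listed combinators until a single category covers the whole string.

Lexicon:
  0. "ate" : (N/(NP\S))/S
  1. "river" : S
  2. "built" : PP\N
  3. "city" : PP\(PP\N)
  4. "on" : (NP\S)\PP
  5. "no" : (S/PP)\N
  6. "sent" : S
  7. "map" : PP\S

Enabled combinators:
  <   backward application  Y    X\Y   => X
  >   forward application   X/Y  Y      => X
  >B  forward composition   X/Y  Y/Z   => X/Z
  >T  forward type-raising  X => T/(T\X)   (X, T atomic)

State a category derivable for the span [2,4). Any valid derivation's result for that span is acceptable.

PP

[0,8] S   >
  [0,6] S/PP   <
    [0,5] N   >
      [0,2] N/(NP\S)   >
        [0,1] "ate" : (N/(NP\S))/S
        [1,2] "river" : S
      [2,5] NP\S   <
        [2,4] PP   <
          [2,3] "built" : PP\N
          [3,4] "city" : PP\(PP\N)
        [4,5] "on" : (NP\S)\PP
    [5,6] "no" : (S/PP)\N
  [6,8] PP   >
    [6,7] PP/(PP\S)   >T
      [6,7] "sent" : S
    [7,8] "map" : PP\S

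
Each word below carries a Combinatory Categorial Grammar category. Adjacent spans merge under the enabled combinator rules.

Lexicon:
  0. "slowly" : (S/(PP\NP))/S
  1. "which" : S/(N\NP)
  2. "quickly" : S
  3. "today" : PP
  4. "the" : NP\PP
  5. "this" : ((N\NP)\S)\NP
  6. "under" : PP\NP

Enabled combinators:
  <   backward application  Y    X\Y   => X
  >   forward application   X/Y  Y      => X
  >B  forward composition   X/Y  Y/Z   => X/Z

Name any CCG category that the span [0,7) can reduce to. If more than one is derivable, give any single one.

S

[0,7] S   >
  [0,6] S/(PP\NP)   >
    [0,1] "slowly" : (S/(PP\NP))/S
    [1,6] S   >
      [1,2] "which" : S/(N\NP)
      [2,6] N\NP   <
        [2,3] "quickly" : S
        [3,6] (N\NP)\S   <
          [3,5] NP   <
            [3,4] "today" : PP
            [4,5] "the" : NP\PP
          [5,6] "this" : ((N\NP)\S)\NP
  [6,7] "under" : PP\NP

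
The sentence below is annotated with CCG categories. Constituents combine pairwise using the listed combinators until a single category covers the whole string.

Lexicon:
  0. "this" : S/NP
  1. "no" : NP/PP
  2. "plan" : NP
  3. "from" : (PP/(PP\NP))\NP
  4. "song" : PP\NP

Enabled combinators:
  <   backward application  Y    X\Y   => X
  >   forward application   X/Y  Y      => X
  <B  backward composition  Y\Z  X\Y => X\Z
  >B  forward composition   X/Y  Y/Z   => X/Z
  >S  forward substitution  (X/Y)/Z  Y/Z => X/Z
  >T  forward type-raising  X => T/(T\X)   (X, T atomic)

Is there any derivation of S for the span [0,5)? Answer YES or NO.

YES

[0,5] S   >
  [0,2] S/PP   >B
    [0,1] "this" : S/NP
    [1,2] "no" : NP/PP
  [2,5] PP   >
    [2,4] PP/(PP\NP)   <
      [2,3] "plan" : NP
      [3,4] "from" : (PP/(PP\NP))\NP
    [4,5] "song" : PP\NP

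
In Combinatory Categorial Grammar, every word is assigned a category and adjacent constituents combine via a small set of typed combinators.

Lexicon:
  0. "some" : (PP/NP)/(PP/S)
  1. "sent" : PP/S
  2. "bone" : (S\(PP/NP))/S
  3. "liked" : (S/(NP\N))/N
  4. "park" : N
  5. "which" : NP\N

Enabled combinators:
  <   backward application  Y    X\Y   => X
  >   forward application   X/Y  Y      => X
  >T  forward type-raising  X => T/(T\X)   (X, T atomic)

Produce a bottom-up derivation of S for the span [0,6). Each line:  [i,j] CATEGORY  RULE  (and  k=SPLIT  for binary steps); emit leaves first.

[0,6] S   <
  [0,2] PP/NP   >
    [0,1] "some" : (PP/NP)/(PP/S)
    [1,2] "sent" : PP/S
  [2,6] S\(PP/NP)   >
    [2,3] "bone" : (S\(PP/NP))/S
    [3,6] S   >
      [3,5] S/(NP\N)   >
        [3,4] "liked" : (S/(NP\N))/N
        [4,5] "park" : N
      [5,6] "which" : NP\N

[0,1] (PP/NP)/(PP/S)  lex  "some"
[1,2] PP/S  lex  "sent"
[0,2] PP/NP  >  k=1
[2,3] (S\(PP/NP))/S  lex  "bone"
[3,4] (S/(NP\N))/N  lex  "liked"
[4,5] N  lex  "park"
[3,5] S/(NP\N)  >  k=4
[5,6] NP\N  lex  "which"
[3,6] S  >  k=5
[2,6] S\(PP/NP)  >  k=3
[0,6] S  <  k=2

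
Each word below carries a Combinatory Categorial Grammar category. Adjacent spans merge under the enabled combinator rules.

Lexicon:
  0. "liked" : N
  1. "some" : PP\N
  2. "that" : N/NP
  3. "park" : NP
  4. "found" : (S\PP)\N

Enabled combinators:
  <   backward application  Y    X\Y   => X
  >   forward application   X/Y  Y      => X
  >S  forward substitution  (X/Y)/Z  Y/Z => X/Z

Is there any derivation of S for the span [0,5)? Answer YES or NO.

[0,5] S   <
  [0,2] PP   <
    [0,1] "liked" : N
    [1,2] "some" : PP\N
  [2,5] S\PP   <
    [2,4] N   >
      [2,3] "that" : N/NP
      [3,4] "park" : NP
    [4,5] "found" : (S\PP)\N

YES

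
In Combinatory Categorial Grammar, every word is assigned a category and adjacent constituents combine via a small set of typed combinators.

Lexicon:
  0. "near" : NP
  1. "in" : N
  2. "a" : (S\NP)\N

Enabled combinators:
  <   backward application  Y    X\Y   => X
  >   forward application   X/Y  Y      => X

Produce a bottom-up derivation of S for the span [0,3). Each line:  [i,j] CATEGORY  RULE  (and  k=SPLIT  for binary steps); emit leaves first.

[0,3] S   <
  [0,1] "near" : NP
  [1,3] S\NP   <
    [1,2] "in" : N
    [2,3] "a" : (S\NP)\N

[0,1] NP  lex  "near"
[1,2] N  lex  "in"
[2,3] (S\NP)\N  lex  "a"
[1,3] S\NP  <  k=2
[0,3] S  <  k=1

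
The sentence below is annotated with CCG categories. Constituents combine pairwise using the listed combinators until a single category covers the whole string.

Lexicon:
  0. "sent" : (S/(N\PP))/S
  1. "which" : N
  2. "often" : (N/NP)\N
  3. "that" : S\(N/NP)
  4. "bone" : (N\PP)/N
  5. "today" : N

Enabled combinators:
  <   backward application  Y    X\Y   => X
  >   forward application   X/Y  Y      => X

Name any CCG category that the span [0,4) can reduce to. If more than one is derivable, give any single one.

[0,6] S   >
  [0,4] S/(N\PP)   >
    [0,1] "sent" : (S/(N\PP))/S
    [1,4] S   <
      [1,3] N/NP   <
        [1,2] "which" : N
        [2,3] "often" : (N/NP)\N
      [3,4] "that" : S\(N/NP)
  [4,6] N\PP   >
    [4,5] "bone" : (N\PP)/N
    [5,6] "today" : N

S/(N\PP)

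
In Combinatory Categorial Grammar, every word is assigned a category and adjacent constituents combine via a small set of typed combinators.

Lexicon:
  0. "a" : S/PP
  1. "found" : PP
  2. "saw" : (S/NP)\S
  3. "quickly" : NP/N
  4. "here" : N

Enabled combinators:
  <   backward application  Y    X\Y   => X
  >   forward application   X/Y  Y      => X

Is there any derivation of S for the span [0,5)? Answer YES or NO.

[0,5] S   >
  [0,3] S/NP   <
    [0,2] S   >
      [0,1] "a" : S/PP
      [1,2] "found" : PP
    [2,3] "saw" : (S/NP)\S
  [3,5] NP   >
    [3,4] "quickly" : NP/N
    [4,5] "here" : N

YES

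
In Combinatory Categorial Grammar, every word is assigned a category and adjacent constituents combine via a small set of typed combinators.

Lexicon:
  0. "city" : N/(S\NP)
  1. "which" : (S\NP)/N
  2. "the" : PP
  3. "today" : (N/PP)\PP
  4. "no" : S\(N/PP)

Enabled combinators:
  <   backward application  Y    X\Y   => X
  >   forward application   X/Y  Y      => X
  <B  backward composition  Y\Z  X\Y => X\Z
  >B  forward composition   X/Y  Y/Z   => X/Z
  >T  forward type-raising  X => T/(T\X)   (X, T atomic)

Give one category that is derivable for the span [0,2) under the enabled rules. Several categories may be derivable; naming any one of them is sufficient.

N/N

[0,5] S   <
  [0,4] N/PP   >B
    [0,2] N/N   >B
      [0,1] "city" : N/(S\NP)
      [1,2] "which" : (S\NP)/N
    [2,4] N/PP   <
      [2,3] "the" : PP
      [3,4] "today" : (N/PP)\PP
  [4,5] "no" : S\(N/PP)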